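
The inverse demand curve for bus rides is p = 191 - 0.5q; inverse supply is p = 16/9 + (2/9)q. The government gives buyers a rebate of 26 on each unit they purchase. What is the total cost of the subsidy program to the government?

Government cost = 7748

Pre-subsidy: 191 - 0.5q = 16/9 + (2/9)q gives q* = 262 and p* = 60.
With the rebate, buyers effectively pay pb = ps − 26, where ps is the price sellers receive.
On the curves, pb = 191 - 0.5q and ps = 16/9 + (2/9)q; the wedge ps − pb = 26 gives 16/9 + (2/9)q − (191 - 0.5q) = 26, so q' = 298.
Then pb = 191 − 0.5·298 = 42 and ps = 16/9 + (2/9)·298 = 68.
Government outlay = subsidy × quantity = 26 × 298 = 7748.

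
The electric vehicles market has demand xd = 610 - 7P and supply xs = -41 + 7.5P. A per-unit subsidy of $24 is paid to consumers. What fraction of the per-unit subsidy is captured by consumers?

Pre-subsidy: 610 - 7P = -41 + 7.5P gives P* = 1302/29, x* = 8576/29.
With the rebate, buyers effectively pay Pb = Ps − 24, where Ps is the price sellers receive.
Demand in terms of Ps becomes xd = 610 − 7(Ps − 24) = 778 - 7Ps. Setting this equal to supply: 778 - 7Ps = -41 + 7.5Ps, so Ps = 1638/29.
Buyers pay Pb = 1638/29 − 24 = 942/29; x' = -41 + 7.5·(1638/29) = 11096/29.
Buyers' price falls by P* − Pb = 1302/29 − 942/29 = 360/29; sellers' price rises by Ps − P* = 1638/29 − 1302/29 = 336/29.
So consumers capture (360/29)/24 = 15/29 of each unit of subsidy.

Consumer share = 15/29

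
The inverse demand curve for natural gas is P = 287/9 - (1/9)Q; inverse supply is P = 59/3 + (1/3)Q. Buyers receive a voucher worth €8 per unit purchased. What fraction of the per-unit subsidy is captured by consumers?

Consumer share = 0.25

Pre-subsidy: 287/9 - (1/9)Q = 59/3 + (1/3)Q gives Q* = 27.5 and P* = 173/6.
With the rebate, buyers effectively pay Pb = Ps − 8, where Ps is the price sellers receive.
On the curves, Pb = 287/9 - (1/9)Q and Ps = 59/3 + (1/3)Q; the wedge Ps − Pb = 8 gives 59/3 + (1/3)Q − (287/9 - (1/9)Q) = 8, so Q' = 45.5.
Then Pb = 287/9 − (1/9)·45.5 = 161/6 and Ps = 59/3 + (1/3)·45.5 = 209/6.
Buyers' price falls by P* − Pb = 173/6 − 161/6 = 2; sellers' price rises by Ps − P* = 209/6 − 173/6 = 6.
So consumers capture 2/8 = 0.25 of each unit of subsidy.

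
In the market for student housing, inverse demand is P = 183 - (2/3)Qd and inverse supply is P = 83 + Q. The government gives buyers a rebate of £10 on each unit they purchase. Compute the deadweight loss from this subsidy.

Pre-subsidy: 183 - (2/3)Q = 83 + Q gives Q* = 60 and P* = 143.
With the rebate, buyers effectively pay Pb = Ps − 10, where Ps is the price sellers receive.
On the curves, Pb = 183 - (2/3)Q and Ps = 83 + Q; the wedge Ps − Pb = 10 gives 83 + Q − (183 - (2/3)Q) = 10, so Q' = 66.
Then Pb = 183 − (2/3)·66 = 139 and Ps = 83 + 1·66 = 149.
The subsidy expands output by 66 − 60 = 6 past the efficient level; on those units the gap between marginal cost and willingness to pay runs from 0 up to 10.
DWL = ½ × 10 × 6 = 30.

Deadweight loss = £30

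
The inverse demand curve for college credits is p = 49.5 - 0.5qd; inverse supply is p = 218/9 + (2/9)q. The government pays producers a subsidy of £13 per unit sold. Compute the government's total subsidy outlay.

Pre-subsidy: 49.5 - 0.5q = 218/9 + (2/9)q gives q* = 35 and p* = 32.
With the subsidy, sellers receive ps = pb + 13 for each unit, where pb is the price buyers pay.
On the curves, pb = 49.5 - 0.5q and ps = 218/9 + (2/9)q; the wedge ps − pb = 13 gives 218/9 + (2/9)q − (49.5 - 0.5q) = 13, so q' = 53.
Then pb = 49.5 − 0.5·53 = 23 and ps = 218/9 + (2/9)·53 = 36.
Government outlay = subsidy × quantity = 13 × 53 = 689.

Government cost = £689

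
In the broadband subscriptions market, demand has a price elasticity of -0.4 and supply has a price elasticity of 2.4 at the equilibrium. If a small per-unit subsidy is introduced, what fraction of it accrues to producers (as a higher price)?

For a small subsidy around the equilibrium, the benefit split depends on the relative slopes, which at a point are proportional to the elasticities.
Buyer share = εs/(εs + |εd|) = 2.4/(2.4 + 0.4) = 6/7; seller share = |εd|/(εs + |εd|) = 1/7.
So producers capture 1/7 of the subsidy.

Producer share = 1/7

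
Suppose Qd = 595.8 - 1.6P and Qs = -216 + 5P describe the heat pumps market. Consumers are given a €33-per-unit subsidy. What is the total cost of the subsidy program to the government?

Pre-subsidy: 595.8 - 1.6P = -216 + 5P gives P* = 123, Q* = 399.
With the rebate, buyers effectively pay Pb = Ps − 33, where Ps is the price sellers receive.
Demand in terms of Ps becomes Qd = 595.8 − 1.6(Ps − 33) = 648.6 - 1.6Ps. Setting this equal to supply: 648.6 - 1.6Ps = -216 + 5Ps, so Ps = 131.
Buyers pay Pb = 131 − 33 = 98; Q' = -216 + 5·131 = 439.
Government outlay = subsidy × quantity = 33 × 439 = 14487.

Government cost = €14487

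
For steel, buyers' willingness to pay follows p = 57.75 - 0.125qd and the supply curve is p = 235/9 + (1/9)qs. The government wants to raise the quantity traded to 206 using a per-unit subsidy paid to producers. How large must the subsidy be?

Required subsidy s = 17 per unit

At q = 206, from the demand curve buyers pay pb = 57.75 − 0.125·206 = 32; from the supply curve sellers need ps = 235/9 + (1/9)·206 = 49.
The subsidy must fill the gap: s = ps − pb = 49 − 32 = 17.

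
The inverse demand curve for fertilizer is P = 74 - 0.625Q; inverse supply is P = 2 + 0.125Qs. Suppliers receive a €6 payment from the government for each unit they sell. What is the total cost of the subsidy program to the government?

Government cost = €624

Pre-subsidy: 74 - 0.625Q = 2 + 0.125Q gives Q* = 96 and P* = 14.
With the subsidy, sellers receive Ps = Pb + 6 for each unit, where Pb is the price buyers pay.
On the curves, Pb = 74 - 0.625Q and Ps = 2 + 0.125Q; the wedge Ps − Pb = 6 gives 2 + 0.125Q − (74 - 0.625Q) = 6, so Q' = 104.
Then Pb = 74 − 0.625·104 = 9 and Ps = 2 + 0.125·104 = 15.
Government outlay = subsidy × quantity = 6 × 104 = 624.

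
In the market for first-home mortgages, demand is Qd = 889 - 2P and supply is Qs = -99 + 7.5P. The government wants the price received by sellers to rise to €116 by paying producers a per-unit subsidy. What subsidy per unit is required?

Required subsidy s = €57 per unit

At a seller price of 116, quantity supplied is -99 + 7.5·116 = 771.
Buyers absorb 771 only when they pay Pb with 889 − 2·Pb = 771, i.e. Pb = 59.
s = Ps − Pb = 116 − 59 = 57.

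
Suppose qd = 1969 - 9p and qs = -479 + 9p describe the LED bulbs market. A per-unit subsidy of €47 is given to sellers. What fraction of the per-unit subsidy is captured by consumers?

Pre-subsidy: 1969 - 9p = -479 + 9p gives p* = 136, q* = 745.
With the subsidy, sellers receive ps = pb + 47 for each unit, where pb is the price buyers pay.
Supply in terms of pb becomes qs = -479 + 9(pb + 47) = -56 + 9pb. Setting this equal to demand: 1969 - 9pb = -56 + 9pb, so pb = 112.5.
Sellers receive ps = 112.5 + 47 = 159.5; q' = 1969 − 9·112.5 = 956.5.
Buyers' price falls by p* − pb = 136 − 112.5 = 23.5; sellers' price rises by ps − p* = 159.5 − 136 = 23.5.
So consumers capture 23.5/47 = 0.5 of each unit of subsidy.

Consumer share = 0.5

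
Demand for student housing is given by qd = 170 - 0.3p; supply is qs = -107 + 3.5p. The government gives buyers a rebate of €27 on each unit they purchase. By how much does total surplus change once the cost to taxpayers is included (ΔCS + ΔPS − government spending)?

Net change in total surplus = -15309/152

Pre-subsidy: 170 - 0.3p = -107 + 3.5p gives p* = 1385/19, q* = 5629/38.
With the rebate, buyers effectively pay pb = ps − 27, where ps is the price sellers receive.
Demand in terms of ps becomes qd = 170 − 0.3(ps − 27) = 178.1 - 0.3ps. Setting this equal to supply: 178.1 - 0.3ps = -107 + 3.5ps, so ps = 2851/38.
Buyers pay pb = 2851/38 − 27 = 1825/38; q' = -107 + 3.5·(2851/38) = 11825/76.
ΔCS = ½(5629/38 + 11825/76)(1385/19 − 1825/38) = 21813435/5776; ΔPS = ½(5629/38 + 11825/76)(2851/38 − 1385/19) = 1869723/5776.
Government spending = 27 × 11825/76 = 319275/76.
Net change = 21813435/5776 + 1869723/5776 − 319275/76 = -15309/152. The loss equals the DWL triangle ½·27·567/76.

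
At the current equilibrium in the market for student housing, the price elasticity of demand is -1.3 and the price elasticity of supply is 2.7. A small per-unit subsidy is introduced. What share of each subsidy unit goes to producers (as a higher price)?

Producer share = 0.325

For a small subsidy around the equilibrium, the benefit split depends on the relative slopes, which at a point are proportional to the elasticities.
Buyer share = εs/(εs + |εd|) = 2.7/(2.7 + 1.3) = 0.675; seller share = |εd|/(εs + |εd|) = 0.325.
So producers capture 0.325 of the subsidy.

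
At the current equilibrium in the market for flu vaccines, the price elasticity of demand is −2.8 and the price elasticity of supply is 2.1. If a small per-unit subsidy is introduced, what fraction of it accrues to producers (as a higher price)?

Producer share = 4/7

For a small subsidy around the equilibrium, the benefit split depends on the relative slopes, which at a point are proportional to the elasticities.
Buyer share = εs/(εs + |εd|) = 2.1/(2.1 + 2.8) = 3/7; seller share = |εd|/(εs + |εd|) = 4/7.
So producers capture 4/7 of the subsidy.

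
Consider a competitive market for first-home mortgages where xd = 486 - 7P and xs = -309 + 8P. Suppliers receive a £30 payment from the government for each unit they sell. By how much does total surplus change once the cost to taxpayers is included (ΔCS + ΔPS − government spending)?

Pre-subsidy: 486 - 7P = -309 + 8P gives P* = 53, x* = 115.
With the subsidy, sellers receive Ps = Pb + 30 for each unit, where Pb is the price buyers pay.
Supply in terms of Pb becomes xs = -309 + 8(Pb + 30) = -69 + 8Pb. Setting this equal to demand: 486 - 7Pb = -69 + 8Pb, so Pb = 37.
Sellers receive Ps = 37 + 30 = 67; x' = 486 − 7·37 = 227.
ΔCS = ½(115 + 227)(53 − 37) = 2736; ΔPS = ½(115 + 227)(67 − 53) = 2394.
Government spending = 30 × 227 = 6810.
Net change = 2736 + 2394 − 6810 = -1680. The loss equals the DWL triangle ½·30·112.

Net change in total surplus = -£1680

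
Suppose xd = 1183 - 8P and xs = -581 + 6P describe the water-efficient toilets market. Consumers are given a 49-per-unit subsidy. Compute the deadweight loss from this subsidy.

Deadweight loss = 4116

Pre-subsidy: 1183 - 8P = -581 + 6P gives P* = 126, x* = 175.
With the rebate, buyers effectively pay Pb = Ps − 49, where Ps is the price sellers receive.
Demand in terms of Ps becomes xd = 1183 − 8(Ps − 49) = 1575 - 8Ps. Setting this equal to supply: 1575 - 8Ps = -581 + 6Ps, so Ps = 154.
Buyers pay Pb = 154 − 49 = 105; x' = -581 + 6·154 = 343.
The subsidy expands output by 343 − 175 = 168 past the efficient level; on those units the gap between marginal cost and willingness to pay runs from 0 up to 49.
DWL = ½ × 49 × 168 = 4116.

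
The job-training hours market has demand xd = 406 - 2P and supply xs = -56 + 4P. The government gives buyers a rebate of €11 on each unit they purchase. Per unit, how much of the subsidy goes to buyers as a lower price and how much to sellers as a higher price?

Pre-subsidy: 406 - 2P = -56 + 4P gives P* = 77, x* = 252.
With the rebate, buyers effectively pay Pb = Ps − 11, where Ps is the price sellers receive.
Demand in terms of Ps becomes xd = 406 − 2(Ps − 11) = 428 - 2Ps. Setting this equal to supply: 428 - 2Ps = -56 + 4Ps, so Ps = 242/3.
Buyers pay Pb = 242/3 − 11 = 209/3; x' = -56 + 4·(242/3) = 800/3.
Buyers' price falls by P* − Pb = 77 − 209/3 = 22/3; sellers' price rises by Ps − P* = 242/3 − 77 = 11/3.

Buyers gain 22/3 per unit; sellers gain 11/3 per unit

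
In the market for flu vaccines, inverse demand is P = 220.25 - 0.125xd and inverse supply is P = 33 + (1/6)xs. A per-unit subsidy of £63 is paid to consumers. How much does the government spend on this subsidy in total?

Pre-subsidy: 220.25 - 0.125x = 33 + (1/6)x gives x* = 642 and P* = 140.
With the rebate, buyers effectively pay Pb = Ps − 63, where Ps is the price sellers receive.
On the curves, Pb = 220.25 - 0.125x and Ps = 33 + (1/6)x; the wedge Ps − Pb = 63 gives 33 + (1/6)x − (220.25 - 0.125x) = 63, so x' = 858.
Then Pb = 220.25 − 0.125·858 = 113 and Ps = 33 + (1/6)·858 = 176.
Government outlay = subsidy × quantity = 63 × 858 = 54054.

Government cost = £54054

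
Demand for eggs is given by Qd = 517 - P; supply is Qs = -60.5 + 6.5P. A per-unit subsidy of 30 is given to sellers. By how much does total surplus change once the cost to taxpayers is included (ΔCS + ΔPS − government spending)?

Net change in total surplus = -390

Pre-subsidy: 517 - P = -60.5 + 6.5P gives P* = 77, Q* = 440.
With the subsidy, sellers receive Ps = Pb + 30 for each unit, where Pb is the price buyers pay.
Supply in terms of Pb becomes Qs = -60.5 + 6.5(Pb + 30) = 134.5 + 6.5Pb. Setting this equal to demand: 517 - Pb = 134.5 + 6.5Pb, so Pb = 51.
Sellers receive Ps = 51 + 30 = 81; Q' = 517 − 1·51 = 466.
ΔCS = ½(440 + 466)(77 − 51) = 11778; ΔPS = ½(440 + 466)(81 − 77) = 1812.
Government spending = 30 × 466 = 13980.
Net change = 11778 + 1812 − 13980 = -390. The loss equals the DWL triangle ½·30·26.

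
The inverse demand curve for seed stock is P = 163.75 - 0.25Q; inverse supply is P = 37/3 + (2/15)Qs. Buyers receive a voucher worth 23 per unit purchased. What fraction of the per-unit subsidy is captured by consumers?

Consumer share = 15/23

Pre-subsidy: 163.75 - 0.25Q = 37/3 + (2/15)Q gives Q* = 395 and P* = 65.
With the rebate, buyers effectively pay Pb = Ps − 23, where Ps is the price sellers receive.
On the curves, Pb = 163.75 - 0.25Q and Ps = 37/3 + (2/15)Q; the wedge Ps − Pb = 23 gives 37/3 + (2/15)Q − (163.75 - 0.25Q) = 23, so Q' = 455.
Then Pb = 163.75 − 0.25·455 = 50 and Ps = 37/3 + (2/15)·455 = 73.
Buyers' price falls by P* − Pb = 65 − 50 = 15; sellers' price rises by Ps − P* = 73 − 65 = 8.
So consumers capture 15/23 = 15/23 of each unit of subsidy.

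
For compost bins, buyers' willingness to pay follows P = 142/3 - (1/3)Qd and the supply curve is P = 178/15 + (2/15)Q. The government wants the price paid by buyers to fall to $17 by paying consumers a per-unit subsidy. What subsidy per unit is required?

At a buyer price of 17, quantity demanded is 142 − 3·17 = 91.
Sellers supply 91 only when they receive Ps = 178/15 + (2/15)·91 = 24.
s = Ps − Pb = 24 − 17 = 7.

Required subsidy s = $7 per unit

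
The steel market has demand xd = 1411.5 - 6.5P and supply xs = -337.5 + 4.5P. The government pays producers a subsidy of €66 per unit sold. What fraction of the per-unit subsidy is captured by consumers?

Consumer share = 9/22

Pre-subsidy: 1411.5 - 6.5P = -337.5 + 4.5P gives P* = 159, x* = 378.
With the subsidy, sellers receive Ps = Pb + 66 for each unit, where Pb is the price buyers pay.
Supply in terms of Pb becomes xs = -337.5 + 4.5(Pb + 66) = -40.5 + 4.5Pb. Setting this equal to demand: 1411.5 - 6.5Pb = -40.5 + 4.5Pb, so Pb = 132.
Sellers receive Ps = 132 + 66 = 198; x' = 1411.5 − 6.5·132 = 553.5.
Buyers' price falls by P* − Pb = 159 − 132 = 27; sellers' price rises by Ps − P* = 198 − 159 = 39.
So consumers capture 27/66 = 9/22 of each unit of subsidy.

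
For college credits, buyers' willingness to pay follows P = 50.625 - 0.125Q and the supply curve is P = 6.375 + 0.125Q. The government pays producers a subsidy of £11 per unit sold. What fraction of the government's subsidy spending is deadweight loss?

DWL / government spending = 22/221

Pre-subsidy: 50.625 - 0.125Q = 6.375 + 0.125Q gives Q* = 177 and P* = 28.5.
With the subsidy, sellers receive Ps = Pb + 11 for each unit, where Pb is the price buyers pay.
On the curves, Pb = 50.625 - 0.125Q and Ps = 6.375 + 0.125Q; the wedge Ps − Pb = 11 gives 6.375 + 0.125Q − (50.625 - 0.125Q) = 11, so Q' = 221.
Then Pb = 50.625 − 0.125·221 = 23 and Ps = 6.375 + 0.125·221 = 34.
ΔCS = ½(177 + 221)(28.5 − 23) = 1094.5; ΔPS = ½(177 + 221)(34 − 28.5) = 1094.5.
Government spending = 11 × 221 = 2431.
DWL = ½ × 11 × (221 − 177) = 242; fraction = 242 / 2431 = 22/221.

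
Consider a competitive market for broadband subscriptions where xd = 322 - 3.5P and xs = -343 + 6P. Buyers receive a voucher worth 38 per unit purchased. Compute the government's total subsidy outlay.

Government cost = 6118

Pre-subsidy: 322 - 3.5P = -343 + 6P gives P* = 70, x* = 77.
With the rebate, buyers effectively pay Pb = Ps − 38, where Ps is the price sellers receive.
Demand in terms of Ps becomes xd = 322 − 3.5(Ps − 38) = 455 - 3.5Ps. Setting this equal to supply: 455 - 3.5Ps = -343 + 6Ps, so Ps = 84.
Buyers pay Pb = 84 − 38 = 46; x' = -343 + 6·84 = 161.
Government outlay = subsidy × quantity = 38 × 161 = 6118.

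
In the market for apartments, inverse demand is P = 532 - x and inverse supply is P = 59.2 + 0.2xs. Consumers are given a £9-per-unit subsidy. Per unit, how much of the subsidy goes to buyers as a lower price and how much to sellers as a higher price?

Pre-subsidy: 532 - x = 59.2 + 0.2x gives x* = 394 and P* = 138.
With the rebate, buyers effectively pay Pb = Ps − 9, where Ps is the price sellers receive.
On the curves, Pb = 532 - x and Ps = 59.2 + 0.2x; the wedge Ps − Pb = 9 gives 59.2 + 0.2x − (532 - x) = 9, so x' = 401.5.
Then Pb = 532 − 1·401.5 = 130.5 and Ps = 59.2 + 0.2·401.5 = 139.5.
Buyers' price falls by P* − Pb = 138 − 130.5 = 7.5; sellers' price rises by Ps − P* = 139.5 − 138 = 1.5.

Buyers gain £7.5 per unit; sellers gain £1.5 per unit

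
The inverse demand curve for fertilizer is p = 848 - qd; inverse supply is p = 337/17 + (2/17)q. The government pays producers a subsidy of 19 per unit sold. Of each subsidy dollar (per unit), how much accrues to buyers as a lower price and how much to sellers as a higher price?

Pre-subsidy: 848 - q = 337/17 + (2/17)q gives q* = 741 and p* = 107.
With the subsidy, sellers receive ps = pb + 19 for each unit, where pb is the price buyers pay.
On the curves, pb = 848 - q and ps = 337/17 + (2/17)q; the wedge ps − pb = 19 gives 337/17 + (2/17)q − (848 - q) = 19, so q' = 758.
Then pb = 848 − 1·758 = 90 and ps = 337/17 + (2/17)·758 = 109.
Buyers' price falls by p* − pb = 107 − 90 = 17; sellers' price rises by ps − p* = 109 − 107 = 2.

Buyers gain 17 per unit; sellers gain 2 per unit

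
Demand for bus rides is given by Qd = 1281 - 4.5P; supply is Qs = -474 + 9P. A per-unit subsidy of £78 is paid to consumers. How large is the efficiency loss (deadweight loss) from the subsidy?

Deadweight loss = £9126

Pre-subsidy: 1281 - 4.5P = -474 + 9P gives P* = 130, Q* = 696.
With the rebate, buyers effectively pay Pb = Ps − 78, where Ps is the price sellers receive.
Demand in terms of Ps becomes Qd = 1281 − 4.5(Ps − 78) = 1632 - 4.5Ps. Setting this equal to supply: 1632 - 4.5Ps = -474 + 9Ps, so Ps = 156.
Buyers pay Pb = 156 − 78 = 78; Q' = -474 + 9·156 = 930.
The subsidy expands output by 930 − 696 = 234 past the efficient level; on those units the gap between marginal cost and willingness to pay runs from 0 up to 78.
DWL = ½ × 78 × 234 = 9126.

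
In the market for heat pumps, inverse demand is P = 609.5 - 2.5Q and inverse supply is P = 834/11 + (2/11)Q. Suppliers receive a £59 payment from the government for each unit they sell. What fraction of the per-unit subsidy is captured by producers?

Producer share = 4/59

Pre-subsidy: 609.5 - 2.5Q = 834/11 + (2/11)Q gives Q* = 199 and P* = 112.
With the subsidy, sellers receive Ps = Pb + 59 for each unit, where Pb is the price buyers pay.
On the curves, Pb = 609.5 - 2.5Q and Ps = 834/11 + (2/11)Q; the wedge Ps − Pb = 59 gives 834/11 + (2/11)Q − (609.5 - 2.5Q) = 59, so Q' = 221.
Then Pb = 609.5 − 2.5·221 = 57 and Ps = 834/11 + (2/11)·221 = 116.
Buyers' price falls by P* − Pb = 112 − 57 = 55; sellers' price rises by Ps − P* = 116 − 112 = 4.
So producers capture 4/59 = 4/59 of each unit of subsidy.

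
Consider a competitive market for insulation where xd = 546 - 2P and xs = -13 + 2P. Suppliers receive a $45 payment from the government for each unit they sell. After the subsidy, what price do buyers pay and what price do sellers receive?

Pre-subsidy: 546 - 2P = -13 + 2P gives P* = 139.75, x* = 266.5.
With the subsidy, sellers receive Ps = Pb + 45 for each unit, where Pb is the price buyers pay.
Supply in terms of Pb becomes xs = -13 + 2(Pb + 45) = 77 + 2Pb. Setting this equal to demand: 546 - 2Pb = 77 + 2Pb, so Pb = 117.25.
Sellers receive Ps = 117.25 + 45 = 162.25; x' = 546 − 2·117.25 = 311.5.

Buyers pay $117.25; sellers receive $162.25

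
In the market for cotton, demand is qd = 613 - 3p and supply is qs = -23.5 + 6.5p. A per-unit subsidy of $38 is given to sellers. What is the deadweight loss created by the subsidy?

Pre-subsidy: 613 - 3p = -23.5 + 6.5p gives p* = 67, q* = 412.
With the subsidy, sellers receive ps = pb + 38 for each unit, where pb is the price buyers pay.
Supply in terms of pb becomes qs = -23.5 + 6.5(pb + 38) = 223.5 + 6.5pb. Setting this equal to demand: 613 - 3pb = 223.5 + 6.5pb, so pb = 41.
Sellers receive ps = 41 + 38 = 79; q' = 613 − 3·41 = 490.
The subsidy expands output by 490 − 412 = 78 past the efficient level; on those units the gap between marginal cost and willingness to pay runs from 0 up to 38.
DWL = ½ × 38 × 78 = 1482.

Deadweight loss = $1482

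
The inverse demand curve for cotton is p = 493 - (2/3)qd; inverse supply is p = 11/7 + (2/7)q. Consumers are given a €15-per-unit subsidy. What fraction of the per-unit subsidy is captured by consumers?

Pre-subsidy: 493 - (2/3)q = 11/7 + (2/7)q gives q* = 516 and p* = 149.
With the rebate, buyers effectively pay pb = ps − 15, where ps is the price sellers receive.
On the curves, pb = 493 - (2/3)q and ps = 11/7 + (2/7)q; the wedge ps − pb = 15 gives 11/7 + (2/7)q − (493 - (2/3)q) = 15, so q' = 531.75.
Then pb = 493 − (2/3)·531.75 = 138.5 and ps = 11/7 + (2/7)·531.75 = 153.5.
Buyers' price falls by p* − pb = 149 − 138.5 = 10.5; sellers' price rises by ps − p* = 153.5 − 149 = 4.5.
So consumers capture 10.5/15 = 0.7 of each unit of subsidy.

Consumer share = 0.7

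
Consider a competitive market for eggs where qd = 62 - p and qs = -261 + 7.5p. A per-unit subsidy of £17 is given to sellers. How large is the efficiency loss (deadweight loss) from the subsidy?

Pre-subsidy: 62 - p = -261 + 7.5p gives p* = 38, q* = 24.
With the subsidy, sellers receive ps = pb + 17 for each unit, where pb is the price buyers pay.
Supply in terms of pb becomes qs = -261 + 7.5(pb + 17) = -133.5 + 7.5pb. Setting this equal to demand: 62 - pb = -133.5 + 7.5pb, so pb = 23.
Sellers receive ps = 23 + 17 = 40; q' = 62 − 1·23 = 39.
The subsidy expands output by 39 − 24 = 15 past the efficient level; on those units the gap between marginal cost and willingness to pay runs from 0 up to 17.
DWL = ½ × 17 × 15 = 127.5.

Deadweight loss = £127.5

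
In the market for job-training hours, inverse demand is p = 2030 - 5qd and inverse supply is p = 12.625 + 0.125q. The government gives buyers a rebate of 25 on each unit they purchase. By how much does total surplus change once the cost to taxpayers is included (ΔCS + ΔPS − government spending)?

Net change in total surplus = -2500/41

Pre-subsidy: 2030 - 5q = 12.625 + 0.125q gives q* = 16139/41 and p* = 2535/41.
With the rebate, buyers effectively pay pb = ps − 25, where ps is the price sellers receive.
On the curves, pb = 2030 - 5q and ps = 12.625 + 0.125q; the wedge ps − pb = 25 gives 12.625 + 0.125q − (2030 - 5q) = 25, so q' = 16339/41.
Then pb = 2030 − 5·(16339/41) = 1535/41 and ps = 12.625 + 0.125·(16339/41) = 2560/41.
ΔCS = ½(16139/41 + 16339/41)(2535/41 − 1535/41) = 16239000/1681; ΔPS = ½(16139/41 + 16339/41)(2560/41 − 2535/41) = 405975/1681.
Government spending = 25 × 16339/41 = 408475/41.
Net change = 16239000/1681 + 405975/1681 − 408475/41 = -2500/41. The loss equals the DWL triangle ½·25·200/41.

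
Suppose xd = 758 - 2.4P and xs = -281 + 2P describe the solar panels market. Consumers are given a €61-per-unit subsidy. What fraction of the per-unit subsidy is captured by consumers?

Consumer share = 5/11

Pre-subsidy: 758 - 2.4P = -281 + 2P gives P* = 5195/22, x* = 2104/11.
With the rebate, buyers effectively pay Pb = Ps − 61, where Ps is the price sellers receive.
Demand in terms of Ps becomes xd = 758 − 2.4(Ps − 61) = 904.4 - 2.4Ps. Setting this equal to supply: 904.4 - 2.4Ps = -281 + 2Ps, so Ps = 5927/22.
Buyers pay Pb = 5927/22 − 61 = 4585/22; x' = -281 + 2·(5927/22) = 2836/11.
Buyers' price falls by P* − Pb = 5195/22 − 4585/22 = 305/11; sellers' price rises by Ps − P* = 5927/22 − 5195/22 = 366/11.
So consumers capture (305/11)/61 = 5/11 of each unit of subsidy.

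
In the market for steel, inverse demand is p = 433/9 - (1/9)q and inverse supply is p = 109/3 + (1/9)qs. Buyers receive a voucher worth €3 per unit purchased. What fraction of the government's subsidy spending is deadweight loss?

Pre-subsidy: 433/9 - (1/9)q = 109/3 + (1/9)q gives q* = 53 and p* = 380/9.
With the rebate, buyers effectively pay pb = ps − 3, where ps is the price sellers receive.
On the curves, pb = 433/9 - (1/9)q and ps = 109/3 + (1/9)q; the wedge ps − pb = 3 gives 109/3 + (1/9)q − (433/9 - (1/9)q) = 3, so q' = 66.5.
Then pb = 433/9 − (1/9)·66.5 = 733/18 and ps = 109/3 + (1/9)·66.5 = 787/18.
ΔCS = ½(53 + 66.5)(380/9 − 733/18) = 89.625; ΔPS = ½(53 + 66.5)(787/18 − 380/9) = 89.625.
Government spending = 3 × 66.5 = 199.5.
DWL = ½ × 3 × (66.5 − 53) = 20.25; fraction = 20.25 / 199.5 = 27/266.

DWL / government spending = 27/266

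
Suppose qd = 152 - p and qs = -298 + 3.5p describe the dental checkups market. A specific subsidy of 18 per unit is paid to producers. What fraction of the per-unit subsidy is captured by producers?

Producer share = 2/9

Pre-subsidy: 152 - p = -298 + 3.5p gives p* = 100, q* = 52.
With the subsidy, sellers receive ps = pb + 18 for each unit, where pb is the price buyers pay.
Supply in terms of pb becomes qs = -298 + 3.5(pb + 18) = -235 + 3.5pb. Setting this equal to demand: 152 - pb = -235 + 3.5pb, so pb = 86.
Sellers receive ps = 86 + 18 = 104; q' = 152 − 1·86 = 66.
Buyers' price falls by p* − pb = 100 − 86 = 14; sellers' price rises by ps − p* = 104 − 100 = 4.
So producers capture 4/18 = 2/9 of each unit of subsidy.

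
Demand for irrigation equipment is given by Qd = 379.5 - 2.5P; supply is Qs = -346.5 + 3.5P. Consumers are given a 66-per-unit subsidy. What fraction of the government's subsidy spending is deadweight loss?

DWL / government spending = 5/18

Pre-subsidy: 379.5 - 2.5P = -346.5 + 3.5P gives P* = 121, Q* = 77.
With the rebate, buyers effectively pay Pb = Ps − 66, where Ps is the price sellers receive.
Demand in terms of Ps becomes Qd = 379.5 − 2.5(Ps − 66) = 544.5 - 2.5Ps. Setting this equal to supply: 544.5 - 2.5Ps = -346.5 + 3.5Ps, so Ps = 148.5.
Buyers pay Pb = 148.5 − 66 = 82.5; Q' = -346.5 + 3.5·148.5 = 173.25.
ΔCS = ½(77 + 173.25)(121 − 82.5) = 4817.3125; ΔPS = ½(77 + 173.25)(148.5 − 121) = 3440.9375.
Government spending = 66 × 173.25 = 11434.5.
DWL = ½ × 66 × (173.25 − 77) = 3176.25; fraction = 3176.25 / 11434.5 = 5/18.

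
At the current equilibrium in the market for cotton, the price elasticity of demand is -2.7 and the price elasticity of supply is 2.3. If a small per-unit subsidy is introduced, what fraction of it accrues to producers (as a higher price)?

For a small subsidy around the equilibrium, the benefit split depends on the relative slopes, which at a point are proportional to the elasticities.
Buyer share = εs/(εs + |εd|) = 2.3/(2.3 + 2.7) = 0.46; seller share = |εd|/(εs + |εd|) = 0.54.
So producers capture 0.54 of the subsidy.

Producer share = 0.54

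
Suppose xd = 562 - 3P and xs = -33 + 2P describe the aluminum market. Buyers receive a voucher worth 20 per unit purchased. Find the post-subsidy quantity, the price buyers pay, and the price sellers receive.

Pre-subsidy: 562 - 3P = -33 + 2P gives P* = 119, x* = 205.
With the rebate, buyers effectively pay Pb = Ps − 20, where Ps is the price sellers receive.
Demand in terms of Ps becomes xd = 562 − 3(Ps − 20) = 622 - 3Ps. Setting this equal to supply: 622 - 3Ps = -33 + 2Ps, so Ps = 131.
Buyers pay Pb = 131 − 20 = 111; x' = -33 + 2·131 = 229.

x' = 229; buyers pay 111; sellers receive 131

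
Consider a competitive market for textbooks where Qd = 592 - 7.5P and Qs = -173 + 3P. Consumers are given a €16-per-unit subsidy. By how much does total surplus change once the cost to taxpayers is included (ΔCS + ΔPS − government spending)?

Net change in total surplus = -1920/7

Pre-subsidy: 592 - 7.5P = -173 + 3P gives P* = 510/7, Q* = 319/7.
With the rebate, buyers effectively pay Pb = Ps − 16, where Ps is the price sellers receive.
Demand in terms of Ps becomes Qd = 592 − 7.5(Ps − 16) = 712 - 7.5Ps. Setting this equal to supply: 712 - 7.5Ps = -173 + 3Ps, so Ps = 590/7.
Buyers pay Pb = 590/7 − 16 = 478/7; Q' = -173 + 3·(590/7) = 559/7.
ΔCS = ½(319/7 + 559/7)(510/7 − 478/7) = 14048/49; ΔPS = ½(319/7 + 559/7)(590/7 − 510/7) = 35120/49.
Government spending = 16 × 559/7 = 8944/7.
Net change = 14048/49 + 35120/49 − 8944/7 = -1920/7. The loss equals the DWL triangle ½·16·240/7.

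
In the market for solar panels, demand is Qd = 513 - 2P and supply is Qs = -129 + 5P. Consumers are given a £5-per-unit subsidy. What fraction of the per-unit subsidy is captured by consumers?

Pre-subsidy: 513 - 2P = -129 + 5P gives P* = 642/7, Q* = 2307/7.
With the rebate, buyers effectively pay Pb = Ps − 5, where Ps is the price sellers receive.
Demand in terms of Ps becomes Qd = 513 − 2(Ps − 5) = 523 - 2Ps. Setting this equal to supply: 523 - 2Ps = -129 + 5Ps, so Ps = 652/7.
Buyers pay Pb = 652/7 − 5 = 617/7; Q' = -129 + 5·(652/7) = 2357/7.
Buyers' price falls by P* − Pb = 642/7 − 617/7 = 25/7; sellers' price rises by Ps − P* = 652/7 − 642/7 = 10/7.
So consumers capture (25/7)/5 = 5/7 of each unit of subsidy.

Consumer share = 5/7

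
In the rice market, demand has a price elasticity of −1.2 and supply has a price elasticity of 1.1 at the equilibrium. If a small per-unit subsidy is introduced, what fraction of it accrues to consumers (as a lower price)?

For a small subsidy around the equilibrium, the benefit split depends on the relative slopes, which at a point are proportional to the elasticities.
Buyer share = εs/(εs + |εd|) = 1.1/(1.1 + 1.2) = 11/23; seller share = |εd|/(εs + |εd|) = 12/23.

Consumer share = 11/23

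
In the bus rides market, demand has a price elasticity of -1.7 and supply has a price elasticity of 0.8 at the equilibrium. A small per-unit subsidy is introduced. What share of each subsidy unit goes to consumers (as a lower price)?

For a small subsidy around the equilibrium, the benefit split depends on the relative slopes, which at a point are proportional to the elasticities.
Buyer share = εs/(εs + |εd|) = 0.8/(0.8 + 1.7) = 0.32; seller share = |εd|/(εs + |εd|) = 0.68.

Consumer share = 0.32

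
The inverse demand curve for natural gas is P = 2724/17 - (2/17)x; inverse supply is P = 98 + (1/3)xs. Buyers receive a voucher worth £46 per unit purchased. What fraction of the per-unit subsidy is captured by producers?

Pre-subsidy: 2724/17 - (2/17)x = 98 + (1/3)x gives x* = 138 and P* = 144.
With the rebate, buyers effectively pay Pb = Ps − 46, where Ps is the price sellers receive.
On the curves, Pb = 2724/17 - (2/17)x and Ps = 98 + (1/3)x; the wedge Ps − Pb = 46 gives 98 + (1/3)x − (2724/17 - (2/17)x) = 46, so x' = 240.
Then Pb = 2724/17 − (2/17)·240 = 132 and Ps = 98 + (1/3)·240 = 178.
Buyers' price falls by P* − Pb = 144 − 132 = 12; sellers' price rises by Ps − P* = 178 − 144 = 34.
So producers capture 34/46 = 17/23 of each unit of subsidy.

Producer share = 17/23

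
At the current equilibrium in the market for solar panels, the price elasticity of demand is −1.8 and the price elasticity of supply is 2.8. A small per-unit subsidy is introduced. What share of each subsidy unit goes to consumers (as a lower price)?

Consumer share = 14/23

For a small subsidy around the equilibrium, the benefit split depends on the relative slopes, which at a point are proportional to the elasticities.
Buyer share = εs/(εs + |εd|) = 2.8/(2.8 + 1.8) = 14/23; seller share = |εd|/(εs + |εd|) = 9/23.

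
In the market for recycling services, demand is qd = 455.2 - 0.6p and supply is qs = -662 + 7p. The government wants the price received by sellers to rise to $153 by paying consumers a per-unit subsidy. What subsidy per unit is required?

Required subsidy s = $76 per unit

At a seller price of 153, quantity supplied is -662 + 7·153 = 409.
Buyers absorb 409 only when they pay pb with 455.2 − 0.6·pb = 409, i.e. pb = 77.
s = ps − pb = 153 − 77 = 76.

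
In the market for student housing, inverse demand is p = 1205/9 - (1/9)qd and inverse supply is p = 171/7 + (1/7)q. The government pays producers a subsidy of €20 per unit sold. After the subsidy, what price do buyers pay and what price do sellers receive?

Pre-subsidy: 1205/9 - (1/9)q = 171/7 + (1/7)q gives q* = 431 and p* = 86.
With the subsidy, sellers receive ps = pb + 20 for each unit, where pb is the price buyers pay.
On the curves, pb = 1205/9 - (1/9)q and ps = 171/7 + (1/7)q; the wedge ps − pb = 20 gives 171/7 + (1/7)q − (1205/9 - (1/9)q) = 20, so q' = 509.75.
Then pb = 1205/9 − (1/9)·509.75 = 77.25 and ps = 171/7 + (1/7)·509.75 = 97.25.

Buyers pay €77.25; sellers receive €97.25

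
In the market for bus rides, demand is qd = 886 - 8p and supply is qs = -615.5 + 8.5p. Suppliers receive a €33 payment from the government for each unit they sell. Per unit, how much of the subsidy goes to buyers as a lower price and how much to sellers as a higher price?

Buyers gain €17 per unit; sellers gain €16 per unit

Pre-subsidy: 886 - 8p = -615.5 + 8.5p gives p* = 91, q* = 158.
With the subsidy, sellers receive ps = pb + 33 for each unit, where pb is the price buyers pay.
Supply in terms of pb becomes qs = -615.5 + 8.5(pb + 33) = -335 + 8.5pb. Setting this equal to demand: 886 - 8pb = -335 + 8.5pb, so pb = 74.
Sellers receive ps = 74 + 33 = 107; q' = 886 − 8·74 = 294.
Buyers' price falls by p* − pb = 91 − 74 = 17; sellers' price rises by ps − p* = 107 − 91 = 16.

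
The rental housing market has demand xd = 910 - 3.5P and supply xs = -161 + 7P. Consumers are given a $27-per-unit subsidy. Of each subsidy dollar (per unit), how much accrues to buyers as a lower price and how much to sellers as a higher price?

Pre-subsidy: 910 - 3.5P = -161 + 7P gives P* = 102, x* = 553.
With the rebate, buyers effectively pay Pb = Ps − 27, where Ps is the price sellers receive.
Demand in terms of Ps becomes xd = 910 − 3.5(Ps − 27) = 1004.5 - 3.5Ps. Setting this equal to supply: 1004.5 - 3.5Ps = -161 + 7Ps, so Ps = 111.
Buyers pay Pb = 111 − 27 = 84; x' = -161 + 7·111 = 616.
Buyers' price falls by P* − Pb = 102 − 84 = 18; sellers' price rises by Ps − P* = 111 − 102 = 9.

Buyers gain $18 per unit; sellers gain $9 per unit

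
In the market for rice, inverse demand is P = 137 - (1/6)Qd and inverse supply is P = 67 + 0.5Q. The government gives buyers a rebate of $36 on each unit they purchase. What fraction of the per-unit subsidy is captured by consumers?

Pre-subsidy: 137 - (1/6)Q = 67 + 0.5Q gives Q* = 105 and P* = 119.5.
With the rebate, buyers effectively pay Pb = Ps − 36, where Ps is the price sellers receive.
On the curves, Pb = 137 - (1/6)Q and Ps = 67 + 0.5Q; the wedge Ps − Pb = 36 gives 67 + 0.5Q − (137 - (1/6)Q) = 36, so Q' = 159.
Then Pb = 137 − (1/6)·159 = 110.5 and Ps = 67 + 0.5·159 = 146.5.
Buyers' price falls by P* − Pb = 119.5 − 110.5 = 9; sellers' price rises by Ps − P* = 146.5 − 119.5 = 27.
So consumers capture 9/36 = 0.25 of each unit of subsidy.

Consumer share = 0.25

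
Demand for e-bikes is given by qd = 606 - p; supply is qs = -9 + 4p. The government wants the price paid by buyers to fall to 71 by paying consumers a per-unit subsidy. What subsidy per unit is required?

At a buyer price of 71, quantity demanded is 606 − 1·71 = 535.
Sellers supply 535 only when they receive ps with -9 + 4·ps = 535, i.e. ps = 136.
s = ps − pb = 136 − 71 = 65.

Required subsidy s = 65 per unit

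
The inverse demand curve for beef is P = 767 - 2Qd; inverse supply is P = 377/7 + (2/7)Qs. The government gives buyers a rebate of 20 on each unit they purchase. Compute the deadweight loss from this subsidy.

Pre-subsidy: 767 - 2Q = 377/7 + (2/7)Q gives Q* = 312 and P* = 143.
With the rebate, buyers effectively pay Pb = Ps − 20, where Ps is the price sellers receive.
On the curves, Pb = 767 - 2Q and Ps = 377/7 + (2/7)Q; the wedge Ps − Pb = 20 gives 377/7 + (2/7)Q − (767 - 2Q) = 20, so Q' = 320.75.
Then Pb = 767 − 2·320.75 = 125.5 and Ps = 377/7 + (2/7)·320.75 = 145.5.
The subsidy expands output by 320.75 − 312 = 8.75 past the efficient level; on those units the gap between marginal cost and willingness to pay runs from 0 up to 20.
DWL = ½ × 20 × 8.75 = 87.5.

Deadweight loss = 87.5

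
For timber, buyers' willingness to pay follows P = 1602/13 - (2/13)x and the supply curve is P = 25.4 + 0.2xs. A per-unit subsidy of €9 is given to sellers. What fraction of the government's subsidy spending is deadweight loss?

Pre-subsidy: 1602/13 - (2/13)x = 25.4 + 0.2x gives x* = 6359/23 and P* = 1856/23.
With the subsidy, sellers receive Ps = Pb + 9 for each unit, where Pb is the price buyers pay.
On the curves, Pb = 1602/13 - (2/13)x and Ps = 25.4 + 0.2x; the wedge Ps − Pb = 9 gives 25.4 + 0.2x − (1602/13 - (2/13)x) = 9, so x' = 6944/23.
Then Pb = 1602/13 − (2/13)·(6944/23) = 1766/23 and Ps = 25.4 + 0.2·(6944/23) = 1973/23.
ΔCS = ½(6359/23 + 6944/23)(1856/23 − 1766/23) = 598635/529; ΔPS = ½(6359/23 + 6944/23)(1973/23 − 1856/23) = 1556451/1058.
Government spending = 9 × 6944/23 = 62496/23.
DWL = ½ × 9 × (6944/23 − 6359/23) = 5265/46; fraction = (5265/46) / (62496/23) = 585/13888.

DWL / government spending = 585/13888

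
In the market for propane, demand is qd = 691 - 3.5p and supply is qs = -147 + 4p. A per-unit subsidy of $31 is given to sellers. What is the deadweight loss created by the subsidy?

Deadweight loss = 13454/15

Pre-subsidy: 691 - 3.5p = -147 + 4p gives p* = 1676/15, q* = 4499/15.
With the subsidy, sellers receive ps = pb + 31 for each unit, where pb is the price buyers pay.
Supply in terms of pb becomes qs = -147 + 4(pb + 31) = -23 + 4pb. Setting this equal to demand: 691 - 3.5pb = -23 + 4pb, so pb = 95.2.
Sellers receive ps = 95.2 + 31 = 126.2; q' = 691 − 3.5·95.2 = 357.8.
The subsidy expands output by 357.8 − 4499/15 = 868/15 past the efficient level; on those units the gap between marginal cost and willingness to pay runs from 0 up to 31.
DWL = ½ × 31 × 868/15 = 13454/15.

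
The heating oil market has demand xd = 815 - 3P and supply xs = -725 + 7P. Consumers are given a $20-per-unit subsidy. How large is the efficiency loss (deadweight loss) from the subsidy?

Pre-subsidy: 815 - 3P = -725 + 7P gives P* = 154, x* = 353.
With the rebate, buyers effectively pay Pb = Ps − 20, where Ps is the price sellers receive.
Demand in terms of Ps becomes xd = 815 − 3(Ps − 20) = 875 - 3Ps. Setting this equal to supply: 875 - 3Ps = -725 + 7Ps, so Ps = 160.
Buyers pay Pb = 160 − 20 = 140; x' = -725 + 7·160 = 395.
The subsidy expands output by 395 − 353 = 42 past the efficient level; on those units the gap between marginal cost and willingness to pay runs from 0 up to 20.
DWL = ½ × 20 × 42 = 420.

Deadweight loss = $420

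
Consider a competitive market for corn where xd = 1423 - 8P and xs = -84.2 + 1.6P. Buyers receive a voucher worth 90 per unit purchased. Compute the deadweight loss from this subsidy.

Deadweight loss = 5400

Pre-subsidy: 1423 - 8P = -84.2 + 1.6P gives P* = 157, x* = 167.
With the rebate, buyers effectively pay Pb = Ps − 90, where Ps is the price sellers receive.
Demand in terms of Ps becomes xd = 1423 − 8(Ps − 90) = 2143 - 8Ps. Setting this equal to supply: 2143 - 8Ps = -84.2 + 1.6Ps, so Ps = 232.
Buyers pay Pb = 232 − 90 = 142; x' = -84.2 + 1.6·232 = 287.
The subsidy expands output by 287 − 167 = 120 past the efficient level; on those units the gap between marginal cost and willingness to pay runs from 0 up to 90.
DWL = ½ × 90 × 120 = 5400.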